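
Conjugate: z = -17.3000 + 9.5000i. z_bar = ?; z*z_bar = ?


z_bar = -17.3000 - 9.5000i
z*z_bar = (-17.3)^2 + 9.5^2 = 299.29 + 90.25 = 389.54

z_bar = -17.3000 - 9.5000i, z*z_bar = 389.54


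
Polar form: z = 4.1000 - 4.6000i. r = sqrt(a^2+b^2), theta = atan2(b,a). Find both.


r = sqrt(16.81+21.16) = sqrt(37.97) = 6.1620
theta = atan2(-4.6, 4.1) = -48.2892 degrees

r = 6.1620, theta = -48.2892 degrees


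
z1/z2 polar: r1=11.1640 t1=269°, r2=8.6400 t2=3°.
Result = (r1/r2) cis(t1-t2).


r = 11.1640 / 8.6400 = 1.2921
theta = 269° - 3° = 266° = 266° (mod 360)

1.2921 cis(266°)


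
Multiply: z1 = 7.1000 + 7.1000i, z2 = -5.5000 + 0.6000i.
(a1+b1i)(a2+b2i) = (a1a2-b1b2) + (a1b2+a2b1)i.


Real = 7.1*(-5.5) - 7.1*0.6 = -39.05 - 4.26 = -43.31
Imag = 7.1*0.6 - (5.5)*7.1 = 4.26 - (39.05) = -34.79

-43.3100 - 34.7900i


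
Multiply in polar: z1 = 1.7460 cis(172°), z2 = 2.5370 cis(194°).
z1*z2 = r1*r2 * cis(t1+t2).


r = 1.7460 * 2.5370 = 4.4296
theta = 172° + 194° = 366° = 6° (mod 360)

4.4296 cis(6°)


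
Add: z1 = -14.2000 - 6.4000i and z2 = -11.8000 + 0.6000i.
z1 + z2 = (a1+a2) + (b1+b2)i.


Real: -14.2 - 11.8 = -26
Imag: -6.4 + 0.6 = -5.8

-26.0000 - 5.8000i


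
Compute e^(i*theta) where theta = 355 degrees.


cos(355°) = 0.9962
sin(355°) = -0.0872

e^(i*355°) = 0.9962 - 0.0872i


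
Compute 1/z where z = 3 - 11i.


|z|^2 = 9+121 = 130
1/z = (3 + 11i)/130

1/z = 0.0231 + 0.0846i


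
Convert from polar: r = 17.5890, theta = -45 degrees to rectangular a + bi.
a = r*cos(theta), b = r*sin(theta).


a = 17.5890*cos(-45°) = 17.5890*0.707107 = 12.4373
b = 17.5890*sin(-45°) = 17.5890*(-0.707107) = -12.4373

12.4373 - 12.4373i


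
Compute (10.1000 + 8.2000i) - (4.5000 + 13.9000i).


Real: 10.1 - 4.5 = 5.6
Imag: 8.2 - 13.9 = -5.7

5.6000 - 5.7000i


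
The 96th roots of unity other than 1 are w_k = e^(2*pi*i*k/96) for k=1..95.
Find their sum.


With w = e^(2*pi*i/96), all 96 of the 96th roots of unity w^0 = 1, w, ..., w^(95) sum to 0: 1 + w + ... + w^(95) = (1 - w^96)/(1 - w) = 0 since w^96 = 1, w ≠ 1.
Removing the root 1: w + w^2 + ... + w^(95) = 0 - 1 = -1

Sum = -1


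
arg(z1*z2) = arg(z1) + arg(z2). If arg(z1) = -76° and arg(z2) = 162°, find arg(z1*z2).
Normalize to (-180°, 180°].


arg(z1*z2) = -76° + 162° = 86°
Normalized to (-180°, 180°]: 86°

86°


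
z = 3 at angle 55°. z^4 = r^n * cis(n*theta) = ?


r^4 = 3^4 = 81
n*theta = 4*55° = 220° = 220° (mod 360)
a = 81*cos(220°) = -62.0496
b = 81*sin(220°) = -52.0658

81 cis(220°) = -62.0496 - 52.0658i


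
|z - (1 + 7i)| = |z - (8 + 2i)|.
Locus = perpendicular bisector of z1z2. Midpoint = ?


Equal distances means the locus is the perpendicular bisector of z1 and z2.
Midpoint = ((1+8)/2, (7+2)/2) = (4.5000, 4.5000)

Perpendicular bisector through (4.5000, 4.5000)


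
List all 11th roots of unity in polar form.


The 11th roots of unity are cis(360k/11°) for k=0..10
Angle step = 360/11 = 32.7273°
Primitive root: cis(32.7273°)
Primitive root = 0.8413 + 0.5406i

11 roots at angles: 0°, 32.7273°, 65.4545°, 98.1818°, 130.9091°, 163.6364°, 196.3636°, 229.0909°, 261.8182°, 294.5455°, 327.2727°


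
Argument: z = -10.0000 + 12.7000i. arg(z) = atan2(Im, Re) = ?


Re = -10, Im = 12.7
arg = atan2(12.7, -10) = 128.2170 degrees

arg(z) = 128.2170 degrees


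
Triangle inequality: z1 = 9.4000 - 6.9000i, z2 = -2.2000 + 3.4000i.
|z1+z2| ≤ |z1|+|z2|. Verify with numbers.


|z1| = sqrt(9.4^2 + (-6.9)^2) = sqrt(135.97) = 11.6606
|z2| = sqrt((-2.2)^2 + 3.4^2) = sqrt(16.4) = 4.0497
z1+z2 = 7.2000 - 3.5000i
|z1+z2| = sqrt(64.09) = 8.0056
|z1|+|z2| = 11.6606 + 4.0497 = 15.7103

|z1+z2| = 8.0056 ≤ |z1|+|z2| = 15.7103 (verified)


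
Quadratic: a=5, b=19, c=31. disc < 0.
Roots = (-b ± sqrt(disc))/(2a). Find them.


disc = 19^2 - 4*5*31 = 361 - 620 = -259
sqrt(|disc|) = sqrt(259) = 16.0935
Real part = -19/(2*5) = -1.9000
Imag part = 16.0935/(2*5) = 1.6093

-1.9000 ± 1.6093i


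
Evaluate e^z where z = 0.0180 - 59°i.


e^0.0180 = 1.01816
cos(-59°) = 0.515
sin(-59°) = -0.85717
Real = 1.01816*0.515 = 0.5244
Imag = 1.01816*(-0.85717) = -0.8727

0.5244 - 0.8727i


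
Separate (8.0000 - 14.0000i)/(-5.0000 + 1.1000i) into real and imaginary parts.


Multiply by conjugate: (8.0000 - 14.0000i)(-5.0000 - 1.1000i) / ((-5)^2 + 1.1^2)
Numerator real = 8*(-5) - (14)*1.1 = -55.4
Numerator imag = -14*(-5) - 8*1.1 = 61.2
Denominator = 26.21
Re(z) = -55.4/26.21 = -2.1137
Im(z) = 61.2/26.21 = 2.3350

Re(z) = -2.1137, Im(z) = 2.3350


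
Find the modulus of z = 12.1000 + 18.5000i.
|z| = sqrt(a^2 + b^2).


|z| = sqrt(12.1^2 + 18.5^2) = sqrt(146.41 + 342.25) = sqrt(488.66) = 22.1057

|z| = 22.1057


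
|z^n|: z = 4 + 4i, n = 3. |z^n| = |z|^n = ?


|z| = sqrt(16+16) = sqrt(32) = 5.6569
|z^3| = |z|^3 = (sqrt(32))^3 = 32*sqrt(32)

|z^3| = 32*sqrt(32) ≈ 181.0193


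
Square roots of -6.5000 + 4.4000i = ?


|z| = sqrt(42.25+19.36) = 7.8492
sqrt((|z|+a)/2) = sqrt((7.8492+(-6.5))/2) = sqrt(0.6746) = 0.8213
sqrt((|z|-a)/2) = sqrt((7.8492-(-6.5))/2) = sqrt(7.1746) = 2.6785

±(0.8213 + 2.6785i) i.e. 0.8213 + 2.6785i and -0.8213 - 2.6785i


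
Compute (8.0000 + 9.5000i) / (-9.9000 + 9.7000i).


Conjugate of z2 = -9.9000 - 9.7000i
Numerator: (8.0000 + 9.5000i)(-9.9000 - 9.7000i) = 12.9500 - 171.6500i
Denominator: (-9.9)^2 + 9.7^2 = 192.1
Result = (12.9500 - 171.6500i)/192.1

0.0674 - 0.8935i


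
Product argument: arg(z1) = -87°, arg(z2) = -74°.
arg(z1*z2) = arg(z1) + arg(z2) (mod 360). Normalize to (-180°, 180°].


arg(z1*z2) = -87° - 74° = -161°
Normalized to (-180°, 180°]: -161°

-161°


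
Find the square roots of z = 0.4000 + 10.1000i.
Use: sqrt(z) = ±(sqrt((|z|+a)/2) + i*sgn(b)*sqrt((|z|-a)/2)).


|z| = sqrt(0.16+102.01) = 10.1079
sqrt((|z|+a)/2) = sqrt((10.1079+0.4)/2) = sqrt(5.2540) = 2.2922
sqrt((|z|-a)/2) = sqrt((10.1079-0.4)/2) = sqrt(4.8540) = 2.2032

±(2.2922 + 2.2032i) i.e. 2.2922 + 2.2032i and -2.2922 - 2.2032i


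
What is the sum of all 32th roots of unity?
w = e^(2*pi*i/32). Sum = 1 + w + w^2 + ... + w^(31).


The sum of all 32th roots of unity is 0.
Geometric series: (1 - w^32)/(1 - w) = (1-1)/(1-w) = 0 since w^32 = 1, w ≠ 1.
Alternatively: coefficient of z^31 in z^32 - 1 is 0.

0


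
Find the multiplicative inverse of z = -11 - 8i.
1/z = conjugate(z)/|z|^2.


|z|^2 = 121+64 = 185
1/z = (-11 + 8i)/185

1/z = -0.0595 + 0.0432i


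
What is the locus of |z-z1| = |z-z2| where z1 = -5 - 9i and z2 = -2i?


Equal distances means the locus is the perpendicular bisector of z1 and z2.
Midpoint = ((-5+0)/2, (-9+(-2))/2) = (-2.5000, -5.5000)

Perpendicular bisector through (-2.5000, -5.5000)


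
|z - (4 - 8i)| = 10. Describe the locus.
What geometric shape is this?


|z - z0| = r is a circle with center z0 and radius r.
Center = (4, -8), radius = 10

Circle with center (4, -8) and radius 10


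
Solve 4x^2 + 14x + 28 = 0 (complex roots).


disc = 14^2 - 4*4*28 = 196 - 448 = -252
sqrt(|disc|) = sqrt(252) = 15.8745
Real part = -14/(2*4) = -1.7500
Imag part = 15.8745/(2*4) = 1.9843

-1.7500 ± 1.9843i


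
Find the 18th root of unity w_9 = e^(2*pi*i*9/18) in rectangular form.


Angle = 360*9/18 = 180°
a = cos(180°) = -1.0000
b = sin(180°) = 0

-1.0000 + 0i


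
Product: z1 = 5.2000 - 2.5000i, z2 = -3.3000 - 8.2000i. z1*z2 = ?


Real = 5.2*(-3.3) - (-2.5)*(-8.2) = -17.16 - 20.5 = -37.66
Imag = 5.2*(-8.2) - (3.3)*(-2.5) = -42.64 + 8.25 = -34.39

-37.6600 - 34.3900i


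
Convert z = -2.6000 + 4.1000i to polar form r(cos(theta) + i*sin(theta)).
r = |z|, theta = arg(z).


r = sqrt(6.76+16.81) = sqrt(23.57) = 4.8549
theta = atan2(4.1, -2.6) = 122.3807 degrees

r = 4.8549, theta = 122.3807 degrees


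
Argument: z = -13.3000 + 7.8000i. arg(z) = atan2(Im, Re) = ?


Re = -13.3, Im = 7.8
arg = atan2(7.8, -13.3) = 149.6098 degrees

arg(z) = 149.6098 degrees


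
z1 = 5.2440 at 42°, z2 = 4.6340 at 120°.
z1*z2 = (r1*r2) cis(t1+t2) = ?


r = 5.2440 * 4.6340 = 24.3007
theta = 42° + 120° = 162° = 162° (mod 360)

24.3007 cis(162°)


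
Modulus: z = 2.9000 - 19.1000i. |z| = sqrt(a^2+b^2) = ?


|z| = sqrt(2.9^2 + (-19.1)^2) = sqrt(8.41 + 364.81) = sqrt(373.22) = 19.3189

|z| = 19.3189


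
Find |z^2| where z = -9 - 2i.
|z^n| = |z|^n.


|z| = sqrt(81+4) = sqrt(85) = 9.2195
|z^2| = |z|^2 = (sqrt(85))^2 = 85

|z^2| = 85


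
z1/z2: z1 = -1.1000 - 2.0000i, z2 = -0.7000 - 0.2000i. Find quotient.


Conjugate of z2 = -0.7000 + 0.2000i
Numerator: (-1.1000 - 2.0000i)(-0.7000 + 0.2000i) = 1.1700 + 1.1800i
Denominator: (-0.7)^2 + (-0.2)^2 = 0.53
Result = (1.1700 + 1.1800i)/0.53

2.2075 + 2.2264i


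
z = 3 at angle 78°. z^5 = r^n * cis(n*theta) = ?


r^5 = 3^5 = 243
n*theta = 5*78° = 390° = 30° (mod 360)
a = 243*cos(30°) = 210.4442
b = 243*sin(30°) = 121.5000

243 cis(30°) = 210.4442 + 121.5000i


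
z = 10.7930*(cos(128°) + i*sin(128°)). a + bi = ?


a = 10.7930*cos(128°) = 10.7930*(-0.61566) = -6.6448
b = 10.7930*sin(128°) = 10.7930*0.78801 = 8.5050

-6.6448 + 8.5050i


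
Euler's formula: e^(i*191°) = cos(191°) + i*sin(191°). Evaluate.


cos(191°) = -0.9816
sin(191°) = -0.1908

e^(i*191°) = -0.9816 - 0.1908i


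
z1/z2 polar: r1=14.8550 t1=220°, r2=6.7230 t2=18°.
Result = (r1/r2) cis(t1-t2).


r = 14.8550 / 6.7230 = 2.2096
theta = 220° - 18° = 202° = 202° (mod 360)

2.2096 cis(202°)


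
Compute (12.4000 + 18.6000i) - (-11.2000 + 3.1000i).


Real: 12.4 + 11.2 = 23.6
Imag: 18.6 - 3.1 = 15.5

23.6000 + 15.5000i


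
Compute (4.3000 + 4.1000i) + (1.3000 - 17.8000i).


Real: 4.3 + 1.3 = 5.6
Imag: 4.1 - 17.8 = -13.7

5.6000 - 13.7000i


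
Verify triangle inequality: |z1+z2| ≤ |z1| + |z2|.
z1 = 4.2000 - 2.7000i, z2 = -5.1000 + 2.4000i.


|z1| = sqrt(4.2^2 + (-2.7)^2) = sqrt(24.93) = 4.9930
|z2| = sqrt((-5.1)^2 + 2.4^2) = sqrt(31.77) = 5.6365
z1+z2 = -0.9000 - 0.3000i
|z1+z2| = sqrt(0.9) = 0.9487
|z1|+|z2| = 4.9930 + 5.6365 = 10.6295

|z1+z2| = 0.9487 ≤ |z1|+|z2| = 10.6295 (verified)


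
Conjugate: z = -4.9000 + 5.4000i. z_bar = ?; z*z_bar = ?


z_bar = -4.9000 - 5.4000i
z*z_bar = (-4.9)^2 + 5.4^2 = 24.01 + 29.16 = 53.17

z_bar = -4.9000 - 5.4000i, z*z_bar = 53.17


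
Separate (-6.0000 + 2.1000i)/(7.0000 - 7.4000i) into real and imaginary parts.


Multiply by conjugate: (-6.0000 + 2.1000i)(7.0000 + 7.4000i) / (7^2 + (-7.4)^2)
Numerator real = -6*7 + 2.1*(-7.4) = -57.54
Numerator imag = 2.1*7 - (-6)*(-7.4) = -29.7
Denominator = 103.76
Re(z) = -57.54/103.76 = -0.5545
Im(z) = -29.7/103.76 = -0.2862

Re(z) = -0.5545, Im(z) = -0.2862


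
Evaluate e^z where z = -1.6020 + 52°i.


e^-1.6020 = 0.2015
cos(52°) = 0.6157
sin(52°) = 0.788
Real = 0.2015*0.6157 = 0.1241
Imag = 0.2015*0.788 = 0.1588

0.1241 + 0.1588i


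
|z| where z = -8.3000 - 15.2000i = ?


|z| = sqrt((-8.3)^2 + (-15.2)^2) = sqrt(68.89 + 231.04) = sqrt(299.93) = 17.3185

|z| = 17.3185


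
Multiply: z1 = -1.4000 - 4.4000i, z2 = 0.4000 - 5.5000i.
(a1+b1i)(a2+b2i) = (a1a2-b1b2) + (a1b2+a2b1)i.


Real = -1.4*0.4 - (-4.4)*(-5.5) = -0.56 - 24.2 = -24.76
Imag = -1.4*(-5.5) + 0.4*(-4.4) = 7.7 - (1.76) = 5.94

-24.7600 + 5.9400i


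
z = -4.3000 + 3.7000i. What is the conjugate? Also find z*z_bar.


z_bar = -4.3000 - 3.7000i
z*z_bar = (-4.3)^2 + 3.7^2 = 18.49 + 13.69 = 32.18

z_bar = -4.3000 - 3.7000i, z*z_bar = 32.18


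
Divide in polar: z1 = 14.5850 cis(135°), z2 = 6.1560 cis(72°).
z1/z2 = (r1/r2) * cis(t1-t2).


r = 14.5850 / 6.1560 = 2.3692
theta = 135° - 72° = 63° = 63° (mod 360)

2.3692 cis(63°)


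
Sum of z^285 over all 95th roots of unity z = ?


The roots are w_k = w^k with w = e^(2*pi*i/95), and (w^k)^285 = (w^285)^k.
So S = 1 + u + u^2 + ... + u^(94) with u = w^285.
285 = 3*95 + 0, so 285 is a multiple of 95 and u = (w^95)^3 = 1.
Every one of the 95 terms equals 1: S = 95

S = 95


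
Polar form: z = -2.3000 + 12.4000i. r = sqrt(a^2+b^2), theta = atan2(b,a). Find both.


r = sqrt(5.29+153.76) = sqrt(159.05) = 12.6115
theta = atan2(12.4, -2.3) = 100.5080 degrees

r = 12.6115, theta = 100.5080 degrees


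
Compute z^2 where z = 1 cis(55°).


r^2 = 1^2 = 1
n*theta = 2*55° = 110° = 110° (mod 360)
a = 1*cos(110°) = -0.3420
b = 1*sin(110°) = 0.9397

1 cis(110°) = -0.3420 + 0.9397i


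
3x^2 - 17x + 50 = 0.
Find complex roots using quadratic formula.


disc = (-17)^2 - 4*3*50 = 289 - 600 = -311
sqrt(|disc|) = sqrt(311) = 17.6352
Real part = 17/(2*3) = 2.8333
Imag part = 17.6352/(2*3) = 2.9392

2.8333 ± 2.9392i


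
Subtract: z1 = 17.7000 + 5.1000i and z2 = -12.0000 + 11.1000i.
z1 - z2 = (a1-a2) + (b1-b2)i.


Real: 17.7 + 12 = 29.7
Imag: 5.1 - 11.1 = -6

29.7000 - 6.0000i


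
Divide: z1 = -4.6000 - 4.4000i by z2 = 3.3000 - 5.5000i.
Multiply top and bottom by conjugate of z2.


Conjugate of z2 = 3.3000 + 5.5000i
Numerator: (-4.6000 - 4.4000i)(3.3000 + 5.5000i) = 9.0200 - 39.8200i
Denominator: 3.3^2 + (-5.5)^2 = 41.14
Result = (9.0200 - 39.8200i)/41.14

0.2193 - 0.9679i


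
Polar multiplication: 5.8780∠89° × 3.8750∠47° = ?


r = 5.8780 * 3.8750 = 22.7773
theta = 89° + 47° = 136° = 136° (mod 360)

22.7773 cis(136°)


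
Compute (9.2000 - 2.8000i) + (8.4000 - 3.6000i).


Real: 9.2 + 8.4 = 17.6
Imag: -2.8 - 3.6 = -6.4

17.6000 - 6.4000i


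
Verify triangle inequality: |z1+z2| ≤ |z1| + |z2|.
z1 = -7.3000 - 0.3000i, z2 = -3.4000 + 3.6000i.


|z1| = sqrt((-7.3)^2 + (-0.3)^2) = sqrt(53.38) = 7.3062
|z2| = sqrt((-3.4)^2 + 3.6^2) = sqrt(24.52) = 4.9518
z1+z2 = -10.7000 + 3.3000i
|z1+z2| = sqrt(125.38) = 11.1973
|z1|+|z2| = 7.3062 + 4.9518 = 12.2580

|z1+z2| = 11.1973 ≤ |z1|+|z2| = 12.2580 (verified)


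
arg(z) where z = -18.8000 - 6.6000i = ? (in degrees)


Re = -18.8, Im = -6.6
arg = atan2(-6.6, -18.8) = -160.6557 degrees

arg(z) = -160.6557 degrees


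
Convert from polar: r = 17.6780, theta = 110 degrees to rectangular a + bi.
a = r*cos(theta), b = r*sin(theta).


a = 17.6780*cos(110°) = 17.6780*(-0.34202) = -6.0462
b = 17.6780*sin(110°) = 17.6780*0.939693 = 16.6119

-6.0462 + 16.6119i


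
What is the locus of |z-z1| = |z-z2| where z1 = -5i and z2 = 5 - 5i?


Equal distances means the locus is the perpendicular bisector of z1 and z2.
Midpoint = ((0+5)/2, (-5+(-5))/2) = (2.5000, -5.0000)

Perpendicular bisector through (2.5000, -5.0000)


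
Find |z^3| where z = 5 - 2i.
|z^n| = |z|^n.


|z| = sqrt(25+4) = sqrt(29) = 5.3852
|z^3| = |z|^3 = (sqrt(29))^3 = 29*sqrt(29)

|z^3| = 29*sqrt(29) ≈ 156.1698


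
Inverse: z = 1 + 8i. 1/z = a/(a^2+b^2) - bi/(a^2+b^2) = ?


|z|^2 = 1+64 = 65
1/z = (1 - 8i)/65

1/z = 0.0154 - 0.1231i


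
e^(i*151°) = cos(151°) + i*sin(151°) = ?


cos(151°) = -0.8746
sin(151°) = 0.4848

e^(i*151°) = -0.8746 + 0.4848i


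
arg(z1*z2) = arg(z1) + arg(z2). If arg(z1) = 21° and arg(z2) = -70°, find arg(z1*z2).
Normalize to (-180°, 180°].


arg(z1*z2) = 21° - 70° = -49°
Normalized to (-180°, 180°]: -49°

-49°


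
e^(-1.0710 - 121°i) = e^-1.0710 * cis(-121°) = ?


e^-1.0710 = 0.34267
cos(-121°) = -0.515
sin(-121°) = -0.8572
Real = 0.34267*(-0.515) = -0.1765
Imag = 0.34267*(-0.8572) = -0.2937

-0.1765 - 0.2937i


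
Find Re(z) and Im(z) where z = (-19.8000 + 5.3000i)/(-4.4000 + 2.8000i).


Multiply by conjugate: (-19.8000 + 5.3000i)(-4.4000 - 2.8000i) / ((-4.4)^2 + 2.8^2)
Numerator real = -19.8*(-4.4) + 5.3*2.8 = 101.96
Numerator imag = 5.3*(-4.4) - (-19.8)*2.8 = 32.12
Denominator = 27.2
Re(z) = 101.96/27.2 = 3.7485
Im(z) = 32.12/27.2 = 1.1809

Re(z) = 3.7485, Im(z) = 1.1809


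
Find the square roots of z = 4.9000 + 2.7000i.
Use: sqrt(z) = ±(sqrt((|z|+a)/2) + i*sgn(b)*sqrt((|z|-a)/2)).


|z| = sqrt(24.01+7.29) = 5.5946
sqrt((|z|+a)/2) = sqrt((5.5946+4.9)/2) = sqrt(5.2473) = 2.2907
sqrt((|z|-a)/2) = sqrt((5.5946-4.9)/2) = sqrt(0.3473) = 0.5893

±(2.2907 + 0.5893i) i.e. 2.2907 + 0.5893i and -2.2907 - 0.5893i


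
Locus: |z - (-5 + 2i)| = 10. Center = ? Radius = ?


|z - z0| = r is a circle with center z0 and radius r.
Center = (-5, 2), radius = 10

Circle with center (-5, 2) and radius 10


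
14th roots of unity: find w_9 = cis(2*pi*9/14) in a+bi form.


Angle = 360*9/14 = 231.4286°
a = cos(231.4286°) = -0.6235
b = sin(231.4286°) = -0.7818

-0.6235 - 0.7818i


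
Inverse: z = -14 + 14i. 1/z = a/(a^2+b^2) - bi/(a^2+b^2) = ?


|z|^2 = 196+196 = 392
1/z = (-14 - 14i)/392

1/z = -0.0357 - 0.0357i


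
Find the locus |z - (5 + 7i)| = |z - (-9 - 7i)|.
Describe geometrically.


Equal distances means the locus is the perpendicular bisector of z1 and z2.
Midpoint = ((5+(-9))/2, (7+(-7))/2) = (-2.0000, 0)

Perpendicular bisector through (-2.0000, 0)


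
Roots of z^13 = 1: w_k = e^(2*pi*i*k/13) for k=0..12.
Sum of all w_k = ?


The sum of all 13th roots of unity is 0.
Geometric series: (1 - w^13)/(1 - w) = (1-1)/(1-w) = 0 since w^13 = 1, w ≠ 1.
Alternatively: coefficient of z^12 in z^13 - 1 is 0.

0


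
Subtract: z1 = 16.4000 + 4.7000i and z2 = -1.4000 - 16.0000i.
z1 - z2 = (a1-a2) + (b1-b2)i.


Real: 16.4 + 1.4 = 17.8
Imag: 4.7 + 16 = 20.7

17.8000 + 20.7000i


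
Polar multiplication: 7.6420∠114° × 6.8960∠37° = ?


r = 7.6420 * 6.8960 = 52.6992
theta = 114° + 37° = 151° = 151° (mod 360)

52.6992 cis(151°)


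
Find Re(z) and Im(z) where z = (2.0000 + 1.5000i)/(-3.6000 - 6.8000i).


Multiply by conjugate: (2.0000 + 1.5000i)(-3.6000 + 6.8000i) / ((-3.6)^2 + (-6.8)^2)
Numerator real = 2*(-3.6) + 1.5*(-6.8) = -17.4
Numerator imag = 1.5*(-3.6) - 2*(-6.8) = 8.2
Denominator = 59.2
Re(z) = -17.4/59.2 = -0.2939
Im(z) = 8.2/59.2 = 0.1385

Re(z) = -0.2939, Im(z) = 0.1385


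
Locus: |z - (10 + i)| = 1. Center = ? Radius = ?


|z - z0| = r is a circle with center z0 and radius r.
Center = (10, 1), radius = 1

Circle with center (10, 1) and radius 1


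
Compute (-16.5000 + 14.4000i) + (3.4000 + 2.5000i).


Real: -16.5 + 3.4 = -13.1
Imag: 14.4 + 2.5 = 16.9

-13.1000 + 16.9000i


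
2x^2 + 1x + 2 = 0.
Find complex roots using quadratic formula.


disc = 1^2 - 4*2*2 = 1 - 16 = -15
sqrt(|disc|) = sqrt(15) = 3.8730
Real part = -1/(2*2) = -0.2500
Imag part = 3.8730/(2*2) = 0.9682

-0.2500 ± 0.9682i


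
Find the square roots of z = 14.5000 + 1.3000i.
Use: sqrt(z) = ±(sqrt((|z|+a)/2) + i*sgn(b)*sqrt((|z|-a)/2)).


|z| = sqrt(210.25+1.69) = 14.5582
sqrt((|z|+a)/2) = sqrt((14.5582+14.5)/2) = sqrt(14.5291) = 3.8117
sqrt((|z|-a)/2) = sqrt((14.5582-14.5)/2) = sqrt(0.0291) = 0.1705

±(3.8117 + 0.1705i) i.e. 3.8117 + 0.1705i and -3.8117 - 0.1705i


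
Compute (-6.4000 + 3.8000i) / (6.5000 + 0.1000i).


Conjugate of z2 = 6.5000 - 0.1000i
Numerator: (-6.4000 + 3.8000i)(6.5000 - 0.1000i) = -41.2200 + 25.3400i
Denominator: 6.5^2 + 0.1^2 = 42.26
Result = (-41.2200 + 25.3400i)/42.26

-0.9754 + 0.5996i


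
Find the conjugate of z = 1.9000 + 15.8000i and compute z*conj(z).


z_bar = 1.9000 - 15.8000i
z*z_bar = 1.9^2 + 15.8^2 = 3.61 + 249.64 = 253.25

z_bar = 1.9000 - 15.8000i, z*z_bar = 253.25


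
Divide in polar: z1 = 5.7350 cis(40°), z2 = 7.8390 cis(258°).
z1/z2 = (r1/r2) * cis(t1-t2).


r = 5.7350 / 7.8390 = 0.7316
theta = 40° - 258° = -218° = 142° (mod 360)

0.7316 cis(142°)


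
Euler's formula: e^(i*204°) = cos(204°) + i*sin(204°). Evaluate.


cos(204°) = -0.9135
sin(204°) = -0.4067

e^(i*204°) = -0.9135 - 0.4067i


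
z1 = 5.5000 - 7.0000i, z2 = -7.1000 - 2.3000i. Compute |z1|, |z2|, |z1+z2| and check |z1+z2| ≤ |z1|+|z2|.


|z1| = sqrt(5.5^2 + (-7)^2) = sqrt(79.25) = 8.9022
|z2| = sqrt((-7.1)^2 + (-2.3)^2) = sqrt(55.7) = 7.4632
z1+z2 = -1.6000 - 9.3000i
|z1+z2| = sqrt(89.05) = 9.4366
|z1|+|z2| = 8.9022 + 7.4632 = 16.3654

|z1+z2| = 9.4366 ≤ |z1|+|z2| = 16.3654 (verified)


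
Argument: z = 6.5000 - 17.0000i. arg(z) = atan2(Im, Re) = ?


Re = 6.5, Im = -17
arg = atan2(-17, 6.5) = -69.0755 degrees

arg(z) = -69.0755 degrees


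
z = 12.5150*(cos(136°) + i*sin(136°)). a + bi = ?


a = 12.5150*cos(136°) = 12.5150*(-0.71934) = -9.0025
b = 12.5150*sin(136°) = 12.5150*0.694658 = 8.6936

-9.0025 + 8.6936i


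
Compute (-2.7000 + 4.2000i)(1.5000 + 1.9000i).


Real = -2.7*1.5 - 4.2*1.9 = -4.05 - 7.98 = -12.03
Imag = -2.7*1.9 + 1.5*4.2 = -5.13 + 6.3 = 1.17

-12.0300 + 1.1700i


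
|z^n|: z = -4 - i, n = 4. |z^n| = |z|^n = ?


|z| = sqrt(16+1) = sqrt(17) = 4.1231
|z^4| = |z|^4 = (sqrt(17))^4 = 17^2 = 289

|z^4| = 289


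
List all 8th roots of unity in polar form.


The 8th roots of unity are cis(360k/8°) for k=0..7
Angle step = 360/8 = 45°
Primitive root: cis(45°)
Primitive root = 0.7071 + 0.7071i

8 roots at angles: 0°, 45°, 90°, 135°, 180°, 225°, 270°, 315°


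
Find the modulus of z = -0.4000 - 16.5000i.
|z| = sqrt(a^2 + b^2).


|z| = sqrt((-0.4)^2 + (-16.5)^2) = sqrt(0.16 + 272.25) = sqrt(272.41) = 16.5048

|z| = 16.5048


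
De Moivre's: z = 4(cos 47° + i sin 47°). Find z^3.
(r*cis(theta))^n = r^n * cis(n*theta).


r^3 = 4^3 = 64
n*theta = 3*47° = 141° = 141° (mod 360)
a = 64*cos(141°) = -49.7373
b = 64*sin(141°) = 40.2765

64 cis(141°) = -49.7373 + 40.2765i


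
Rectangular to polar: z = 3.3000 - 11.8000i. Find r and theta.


r = sqrt(10.89+139.24) = sqrt(150.13) = 12.2528
theta = atan2(-11.8, 3.3) = -74.3758 degrees

r = 12.2528, theta = -74.3758 degrees


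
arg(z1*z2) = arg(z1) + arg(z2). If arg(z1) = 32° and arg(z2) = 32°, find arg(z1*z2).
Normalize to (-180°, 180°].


arg(z1*z2) = 32° + 32° = 64°
Normalized to (-180°, 180°]: 64°

64°


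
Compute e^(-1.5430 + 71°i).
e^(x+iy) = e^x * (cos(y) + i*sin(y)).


e^-1.5430 = 0.2137
cos(71°) = 0.3256
sin(71°) = 0.9455
Real = 0.2137*0.3256 = 0.0696
Imag = 0.2137*0.9455 = 0.2021

0.0696 + 0.2021i


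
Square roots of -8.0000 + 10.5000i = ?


|z| = sqrt(64+110.25) = 13.2004
sqrt((|z|+a)/2) = sqrt((13.2004+(-8))/2) = sqrt(2.6002) = 1.6125
sqrt((|z|-a)/2) = sqrt((13.2004-(-8))/2) = sqrt(10.6002) = 3.2558

±(1.6125 + 3.2558i) i.e. 1.6125 + 3.2558i and -1.6125 - 3.2558i


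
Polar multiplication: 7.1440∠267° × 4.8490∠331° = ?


r = 7.1440 * 4.8490 = 34.6413
theta = 267° + 331° = 598° = 238° (mod 360)

34.6413 cis(238°)


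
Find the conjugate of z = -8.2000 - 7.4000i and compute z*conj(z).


z_bar = -8.2000 + 7.4000i
z*z_bar = (-8.2)^2 + (-7.4)^2 = 67.24 + 54.76 = 122

z_bar = -8.2000 + 7.4000i, z*z_bar = 122


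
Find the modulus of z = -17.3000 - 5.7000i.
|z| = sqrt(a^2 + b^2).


|z| = sqrt((-17.3)^2 + (-5.7)^2) = sqrt(299.29 + 32.49) = sqrt(331.78) = 18.2148

|z| = 18.2148


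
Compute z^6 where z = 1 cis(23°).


r^6 = 1^6 = 1
n*theta = 6*23° = 138° = 138° (mod 360)
a = 1*cos(138°) = -0.7431
b = 1*sin(138°) = 0.6691

1 cis(138°) = -0.7431 + 0.6691i


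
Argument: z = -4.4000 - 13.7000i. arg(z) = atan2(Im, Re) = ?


Re = -4.4, Im = -13.7
arg = atan2(-13.7, -4.4) = -107.8054 degrees

arg(z) = -107.8054 degrees


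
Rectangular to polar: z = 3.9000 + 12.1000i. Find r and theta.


r = sqrt(15.21+146.41) = sqrt(161.62) = 12.7130
theta = atan2(12.1, 3.9) = 72.1351 degrees

r = 12.7130, theta = 72.1351 degrees


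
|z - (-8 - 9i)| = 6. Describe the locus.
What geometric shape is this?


|z - z0| = r is a circle with center z0 and radius r.
Center = (-8, -9), radius = 6

Circle with center (-8, -9) and radius 6


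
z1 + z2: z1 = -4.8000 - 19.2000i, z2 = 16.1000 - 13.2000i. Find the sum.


Real: -4.8 + 16.1 = 11.3
Imag: -19.2 - 13.2 = -32.4

11.3000 - 32.4000i


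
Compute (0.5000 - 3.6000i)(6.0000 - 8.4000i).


Real = 0.5*6 - (-3.6)*(-8.4) = 3 - 30.24 = -27.24
Imag = 0.5*(-8.4) + 6*(-3.6) = -4.2 - (21.6) = -25.8

-27.2400 - 25.8000i


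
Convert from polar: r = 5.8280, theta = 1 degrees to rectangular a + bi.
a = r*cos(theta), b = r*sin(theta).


a = 5.8280*cos(1°) = 5.8280*0.99985 = 5.8271
b = 5.8280*sin(1°) = 5.8280*0.01745 = 0.1017

5.8271 + 0.1017i


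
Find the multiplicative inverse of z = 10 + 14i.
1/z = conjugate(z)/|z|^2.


|z|^2 = 100+196 = 296
1/z = (10 - 14i)/296

1/z = 0.0338 - 0.0473i


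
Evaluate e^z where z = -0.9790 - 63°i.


e^-0.9790 = 0.3757
cos(-63°) = 0.454
sin(-63°) = -0.891
Real = 0.3757*0.454 = 0.1706
Imag = 0.3757*(-0.891) = -0.3347

0.1706 - 0.3347i


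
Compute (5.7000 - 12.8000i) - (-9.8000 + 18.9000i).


Real: 5.7 + 9.8 = 15.5
Imag: -12.8 - 18.9 = -31.7

15.5000 - 31.7000i


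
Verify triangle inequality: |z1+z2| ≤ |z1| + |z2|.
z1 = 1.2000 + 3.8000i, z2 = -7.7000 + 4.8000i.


|z1| = sqrt(1.2^2 + 3.8^2) = sqrt(15.88) = 3.9850
|z2| = sqrt((-7.7)^2 + 4.8^2) = sqrt(82.33) = 9.0736
z1+z2 = -6.5000 + 8.6000i
|z1+z2| = sqrt(116.21) = 10.7801
|z1|+|z2| = 3.9850 + 9.0736 = 13.0586

|z1+z2| = 10.7801 ≤ |z1|+|z2| = 13.0586 (verified)


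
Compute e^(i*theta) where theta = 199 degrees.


cos(199°) = -0.9455
sin(199°) = -0.3256

e^(i*199°) = -0.9455 - 0.3256i


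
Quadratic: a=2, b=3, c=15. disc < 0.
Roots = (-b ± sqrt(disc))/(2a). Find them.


disc = 3^2 - 4*2*15 = 9 - 120 = -111
sqrt(|disc|) = sqrt(111) = 10.5357
Real part = -3/(2*2) = -0.7500
Imag part = 10.5357/(2*2) = 2.6339

-0.7500 ± 2.6339i


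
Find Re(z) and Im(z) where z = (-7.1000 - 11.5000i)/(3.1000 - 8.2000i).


Multiply by conjugate: (-7.1000 - 11.5000i)(3.1000 + 8.2000i) / (3.1^2 + (-8.2)^2)
Numerator real = -7.1*3.1 - (11.5)*(-8.2) = 72.29
Numerator imag = -11.5*3.1 - (-7.1)*(-8.2) = -93.87
Denominator = 76.85
Re(z) = 72.29/76.85 = 0.9407
Im(z) = -93.87/76.85 = -1.2215

Re(z) = 0.9407, Im(z) = -1.2215


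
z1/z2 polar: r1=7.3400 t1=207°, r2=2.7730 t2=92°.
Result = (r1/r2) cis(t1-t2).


r = 7.3400 / 2.7730 = 2.6470
theta = 207° - 92° = 115° = 115° (mod 360)

2.6470 cis(115°)


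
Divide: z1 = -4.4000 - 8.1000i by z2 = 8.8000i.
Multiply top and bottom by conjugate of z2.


Conjugate of z2 = -8.8000i
Numerator: (-4.4000 - 8.1000i)(-8.8000i) = -71.2800 + 38.7200i
Denominator: 0^2 + 8.8^2 = 77.44
Result = (-71.2800 + 38.7200i)/77.44

-0.9205 + 0.5000i


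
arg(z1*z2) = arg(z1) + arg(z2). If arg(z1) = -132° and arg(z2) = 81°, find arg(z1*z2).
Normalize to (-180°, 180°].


arg(z1*z2) = -132° + 81° = -51°
Normalized to (-180°, 180°]: -51°

-51°


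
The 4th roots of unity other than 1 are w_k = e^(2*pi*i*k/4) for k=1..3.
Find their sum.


With w = e^(2*pi*i/4), all 4 of the 4th roots of unity w^0 = 1, w, ..., w^(3) sum to 0: 1 + w + ... + w^(3) = (1 - w^4)/(1 - w) = 0 since w^4 = 1, w ≠ 1.
Removing the root 1: w + w^2 + ... + w^(3) = 0 - 1 = -1

Sum = -1


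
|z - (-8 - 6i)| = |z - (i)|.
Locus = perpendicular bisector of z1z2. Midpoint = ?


Equal distances means the locus is the perpendicular bisector of z1 and z2.
Midpoint = ((-8+0)/2, (-6+1)/2) = (-4.0000, -2.5000)

Perpendicular bisector through (-4.0000, -2.5000)


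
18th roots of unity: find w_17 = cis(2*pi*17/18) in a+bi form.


Angle = 360*17/18 = 340°
a = cos(340°) = 0.9397
b = sin(340°) = -0.3420

0.9397 - 0.3420i


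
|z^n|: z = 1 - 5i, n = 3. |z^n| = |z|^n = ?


|z| = sqrt(1+25) = sqrt(26) = 5.0990
|z^3| = |z|^3 = (sqrt(26))^3 = 26*sqrt(26)

|z^3| = 26*sqrt(26) ≈ 132.5745


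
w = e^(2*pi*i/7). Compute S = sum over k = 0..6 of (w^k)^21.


The roots are w_k = w^k with w = e^(2*pi*i/7), and (w^k)^21 = (w^21)^k.
So S = 1 + u + u^2 + ... + u^(6) with u = w^21.
21 = 3*7 + 0, so 21 is a multiple of 7 and u = (w^7)^3 = 1.
Every one of the 7 terms equals 1: S = 7

S = 7


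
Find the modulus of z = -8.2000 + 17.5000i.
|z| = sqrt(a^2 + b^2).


|z| = sqrt((-8.2)^2 + 17.5^2) = sqrt(67.24 + 306.25) = sqrt(373.49) = 19.3259

|z| = 19.3259


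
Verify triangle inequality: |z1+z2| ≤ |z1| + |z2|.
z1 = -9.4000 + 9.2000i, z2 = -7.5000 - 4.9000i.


|z1| = sqrt((-9.4)^2 + 9.2^2) = sqrt(173) = 13.1529
|z2| = sqrt((-7.5)^2 + (-4.9)^2) = sqrt(80.26) = 8.9588
z1+z2 = -16.9000 + 4.3000i
|z1+z2| = sqrt(304.1) = 17.4385
|z1|+|z2| = 13.1529 + 8.9588 = 22.1117

|z1+z2| = 17.4385 ≤ |z1|+|z2| = 22.1117 (verified)


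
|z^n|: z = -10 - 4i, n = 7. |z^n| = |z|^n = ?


|z| = sqrt(100+16) = sqrt(116) = 10.7703
|z^7| = |z|^7 = (sqrt(116))^7 = 116^3 * sqrt(116) = 1560896*sqrt(116)

|z^7| = 1560896*sqrt(116) ≈ 16811364.4136


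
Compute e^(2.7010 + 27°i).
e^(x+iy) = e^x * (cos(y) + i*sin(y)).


e^2.7010 = 14.8946
cos(27°) = 0.89101
sin(27°) = 0.45399
Real = 14.8946*0.89101 = 13.2712
Imag = 14.8946*0.45399 = 6.7620

13.2712 + 6.7620i


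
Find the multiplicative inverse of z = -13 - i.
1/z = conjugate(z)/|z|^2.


|z|^2 = 169+1 = 170
1/z = (-13 + 1i)/170

1/z = -0.0765 + 0.0059i


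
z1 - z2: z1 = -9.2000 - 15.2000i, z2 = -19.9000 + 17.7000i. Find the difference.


Real: -9.2 + 19.9 = 10.7
Imag: -15.2 - 17.7 = -32.9

10.7000 - 32.9000i


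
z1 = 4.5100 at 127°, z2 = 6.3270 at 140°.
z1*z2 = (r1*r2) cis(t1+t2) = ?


r = 4.5100 * 6.3270 = 28.5348
theta = 127° + 140° = 267° = 267° (mod 360)

28.5348 cis(267°)


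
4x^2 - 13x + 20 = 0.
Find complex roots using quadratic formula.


disc = (-13)^2 - 4*4*20 = 169 - 320 = -151
sqrt(|disc|) = sqrt(151) = 12.2882
Real part = 13/(2*4) = 1.6250
Imag part = 12.2882/(2*4) = 1.5360

1.6250 ± 1.5360i


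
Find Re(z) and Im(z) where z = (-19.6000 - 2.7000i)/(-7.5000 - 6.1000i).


Multiply by conjugate: (-19.6000 - 2.7000i)(-7.5000 + 6.1000i) / ((-7.5)^2 + (-6.1)^2)
Numerator real = -19.6*(-7.5) - (2.7)*(-6.1) = 163.47
Numerator imag = -2.7*(-7.5) - (-19.6)*(-6.1) = -99.31
Denominator = 93.46
Re(z) = 163.47/93.46 = 1.7491
Im(z) = -99.31/93.46 = -1.0626

Re(z) = 1.7491, Im(z) = -1.0626


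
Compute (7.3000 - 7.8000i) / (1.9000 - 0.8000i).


Conjugate of z2 = 1.9000 + 0.8000i
Numerator: (7.3000 - 7.8000i)(1.9000 + 0.8000i) = 20.1100 - 8.9800i
Denominator: 1.9^2 + (-0.8)^2 = 4.25
Result = (20.1100 - 8.9800i)/4.25

4.7318 - 2.1129i


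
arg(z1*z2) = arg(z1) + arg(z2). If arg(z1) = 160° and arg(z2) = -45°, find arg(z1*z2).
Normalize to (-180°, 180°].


arg(z1*z2) = 160° - 45° = 115°
Normalized to (-180°, 180°]: 115°

115°


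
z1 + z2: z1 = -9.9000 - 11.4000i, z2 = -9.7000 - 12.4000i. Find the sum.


Real: -9.9 - 9.7 = -19.6
Imag: -11.4 - 12.4 = -23.8

-19.6000 - 23.8000i


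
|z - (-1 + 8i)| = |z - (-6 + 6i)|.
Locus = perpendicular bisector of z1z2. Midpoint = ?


Equal distances means the locus is the perpendicular bisector of z1 and z2.
Midpoint = ((-1+(-6))/2, (8+6)/2) = (-3.5000, 7.0000)

Perpendicular bisector through (-3.5000, 7.0000)


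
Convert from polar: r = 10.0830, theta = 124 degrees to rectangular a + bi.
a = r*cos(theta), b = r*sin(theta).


a = 10.0830*cos(124°) = 10.0830*(-0.55919) = -5.6383
b = 10.0830*sin(124°) = 10.0830*0.82904 = 8.3592

-5.6383 + 8.3592i


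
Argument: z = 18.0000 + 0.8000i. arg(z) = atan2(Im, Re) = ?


Re = 18, Im = 0.8
arg = atan2(0.8, 18) = 2.5448 degrees

arg(z) = 2.5448 degrees


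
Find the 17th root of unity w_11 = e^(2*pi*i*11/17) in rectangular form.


Angle = 360*11/17 = 232.9412°
a = cos(232.9412°) = -0.6026
b = sin(232.9412°) = -0.7980

-0.6026 - 0.7980i


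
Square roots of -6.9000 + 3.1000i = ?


|z| = sqrt(47.61+9.61) = 7.5644
sqrt((|z|+a)/2) = sqrt((7.5644+(-6.9))/2) = sqrt(0.3322) = 0.5764
sqrt((|z|-a)/2) = sqrt((7.5644-(-6.9))/2) = sqrt(7.2322) = 2.6893

±(0.5764 + 2.6893i) i.e. 0.5764 + 2.6893i and -0.5764 - 2.6893i


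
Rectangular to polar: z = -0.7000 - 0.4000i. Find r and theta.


r = sqrt(0.49+0.16) = sqrt(0.65) = 0.8062
theta = atan2(-0.4, -0.7) = -150.2551 degrees

r = 0.8062, theta = -150.2551 degrees


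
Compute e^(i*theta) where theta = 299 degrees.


cos(299°) = 0.4848
sin(299°) = -0.8746

e^(i*299°) = 0.4848 - 0.8746i


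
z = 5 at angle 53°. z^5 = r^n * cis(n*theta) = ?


r^5 = 5^5 = 3125
n*theta = 5*53° = 265° = 265° (mod 360)
a = 3125*cos(265°) = -272.3617
b = 3125*sin(265°) = -3113.1084

3125 cis(265°) = -272.3617 - 3113.1084i


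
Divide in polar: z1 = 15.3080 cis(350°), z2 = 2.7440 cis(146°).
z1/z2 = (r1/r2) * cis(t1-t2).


r = 15.3080 / 2.7440 = 5.5787
theta = 350° - 146° = 204° = 204° (mod 360)

5.5787 cis(204°)


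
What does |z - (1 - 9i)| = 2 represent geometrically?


|z - z0| = r is a circle with center z0 and radius r.
Center = (1, -9), radius = 2

Circle with center (1, -9) and radius 2


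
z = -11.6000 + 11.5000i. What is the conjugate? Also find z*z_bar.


z_bar = -11.6000 - 11.5000i
z*z_bar = (-11.6)^2 + 11.5^2 = 134.56 + 132.25 = 266.81

z_bar = -11.6000 - 11.5000i, z*z_bar = 266.81


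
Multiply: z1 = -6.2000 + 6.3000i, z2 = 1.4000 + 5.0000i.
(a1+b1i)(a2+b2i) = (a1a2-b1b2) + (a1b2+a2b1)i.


Real = -6.2*1.4 - 6.3*5 = -8.68 - 31.5 = -40.18
Imag = -6.2*5 + 1.4*6.3 = -31 + 8.82 = -22.18

-40.1800 - 22.1800i


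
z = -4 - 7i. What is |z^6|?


|z| = sqrt(16+49) = sqrt(65) = 8.0623
|z^6| = |z|^6 = (sqrt(65))^6 = 65^3 = 274625

|z^6| = 274625


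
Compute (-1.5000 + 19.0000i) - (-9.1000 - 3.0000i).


Real: -1.5 + 9.1 = 7.6
Imag: 19 + 3 = 22

7.6000 + 22.0000i


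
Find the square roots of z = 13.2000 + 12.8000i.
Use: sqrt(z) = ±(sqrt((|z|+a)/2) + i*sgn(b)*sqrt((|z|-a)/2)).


|z| = sqrt(174.24+163.84) = 18.3870
sqrt((|z|+a)/2) = sqrt((18.3870+13.2)/2) = sqrt(15.7935) = 3.9741
sqrt((|z|-a)/2) = sqrt((18.3870-13.2)/2) = sqrt(2.5935) = 1.6104

±(3.9741 + 1.6104i) i.e. 3.9741 + 1.6104i and -3.9741 - 1.6104i


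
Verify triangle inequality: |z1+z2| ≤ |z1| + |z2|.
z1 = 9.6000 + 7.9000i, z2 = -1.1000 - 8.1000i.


|z1| = sqrt(9.6^2 + 7.9^2) = sqrt(154.57) = 12.4326
|z2| = sqrt((-1.1)^2 + (-8.1)^2) = sqrt(66.82) = 8.1744
z1+z2 = 8.5000 - 0.2000i
|z1+z2| = sqrt(72.29) = 8.5024
|z1|+|z2| = 12.4326 + 8.1744 = 20.6070

|z1+z2| = 8.5024 ≤ |z1|+|z2| = 20.6070 (verified)


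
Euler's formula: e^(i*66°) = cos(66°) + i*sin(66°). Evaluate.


cos(66°) = 0.4067
sin(66°) = 0.9135

e^(i*66°) = 0.4067 + 0.9135i


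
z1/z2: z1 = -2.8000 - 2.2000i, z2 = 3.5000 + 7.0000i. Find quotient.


Conjugate of z2 = 3.5000 - 7.0000i
Numerator: (-2.8000 - 2.2000i)(3.5000 - 7.0000i) = -25.2000 + 11.9000i
Denominator: 3.5^2 + 7^2 = 61.25
Result = (-25.2000 + 11.9000i)/61.25

-0.4114 + 0.1943i


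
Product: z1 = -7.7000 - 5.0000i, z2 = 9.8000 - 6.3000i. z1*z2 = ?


Real = -7.7*9.8 - (-5)*(-6.3) = -75.46 - 31.5 = -106.96
Imag = -7.7*(-6.3) + 9.8*(-5) = 48.51 - (49) = -0.49

-106.9600 - 0.4900i


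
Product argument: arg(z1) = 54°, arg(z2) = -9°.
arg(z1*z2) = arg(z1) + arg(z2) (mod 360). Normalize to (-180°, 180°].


arg(z1*z2) = 54° - 9° = 45°
Normalized to (-180°, 180°]: 45°

45°


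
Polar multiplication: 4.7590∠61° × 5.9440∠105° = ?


r = 4.7590 * 5.9440 = 28.2875
theta = 61° + 105° = 166° = 166° (mod 360)

28.2875 cis(166°)


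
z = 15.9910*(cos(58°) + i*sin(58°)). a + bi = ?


a = 15.9910*cos(58°) = 15.9910*0.529919 = 8.4739
b = 15.9910*sin(58°) = 15.9910*0.848048 = 13.5611

8.4739 + 13.5611i


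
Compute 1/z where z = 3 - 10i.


|z|^2 = 9+100 = 109
1/z = (3 + 10i)/109

1/z = 0.0275 + 0.0917i


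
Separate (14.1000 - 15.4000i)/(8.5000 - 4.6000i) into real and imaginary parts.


Multiply by conjugate: (14.1000 - 15.4000i)(8.5000 + 4.6000i) / (8.5^2 + (-4.6)^2)
Numerator real = 14.1*8.5 - (15.4)*(-4.6) = 190.69
Numerator imag = -15.4*8.5 - 14.1*(-4.6) = -66.04
Denominator = 93.41
Re(z) = 190.69/93.41 = 2.0414
Im(z) = -66.04/93.41 = -0.7070

Re(z) = 2.0414, Im(z) = -0.7070


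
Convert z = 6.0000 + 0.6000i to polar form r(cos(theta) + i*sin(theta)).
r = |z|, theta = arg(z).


r = sqrt(36+0.36) = sqrt(36.36) = 6.0299
theta = atan2(0.6, 6) = 5.7106 degrees

r = 6.0299, theta = 5.7106 degrees


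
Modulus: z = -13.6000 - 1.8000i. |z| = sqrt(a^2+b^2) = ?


|z| = sqrt((-13.6)^2 + (-1.8)^2) = sqrt(184.96 + 3.24) = sqrt(188.2) = 13.7186

|z| = 13.7186


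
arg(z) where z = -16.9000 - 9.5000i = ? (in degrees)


Re = -16.9, Im = -9.5
arg = atan2(-9.5, -16.9) = -150.6583 degrees

arg(z) = -150.6583 degrees


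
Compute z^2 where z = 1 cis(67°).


r^2 = 1^2 = 1
n*theta = 2*67° = 134° = 134° (mod 360)
a = 1*cos(134°) = -0.6947
b = 1*sin(134°) = 0.7193

1 cis(134°) = -0.6947 + 0.7193i


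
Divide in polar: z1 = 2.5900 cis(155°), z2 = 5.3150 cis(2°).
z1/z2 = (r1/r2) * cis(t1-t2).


r = 2.5900 / 5.3150 = 0.4873
theta = 155° - 2° = 153° = 153° (mod 360)

0.4873 cis(153°)


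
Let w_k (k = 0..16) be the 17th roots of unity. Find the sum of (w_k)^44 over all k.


The roots are w_k = w^k with w = e^(2*pi*i/17), and (w^k)^44 = (w^44)^k.
So S = 1 + u + u^2 + ... + u^(16) with u = w^44.
44 = 2*17 + 10, so 44 is not a multiple of 17: u = (w^17)^2 * w^10 = w^10 ≠ 1 (w is a primitive 17th root), while u^17 = (w^17)^44 = 1.
Geometric series: S = (1 - u^17)/(1 - u) = (1 - 1)/(1 - u) = 0

S = 0


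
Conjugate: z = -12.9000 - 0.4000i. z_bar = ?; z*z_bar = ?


z_bar = -12.9000 + 0.4000i
z*z_bar = (-12.9)^2 + (-0.4)^2 = 166.41 + 0.16 = 166.57

z_bar = -12.9000 + 0.4000i, z*z_bar = 166.57


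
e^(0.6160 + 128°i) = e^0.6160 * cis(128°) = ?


e^0.6160 = 1.8515
cos(128°) = -0.61566
sin(128°) = 0.788
Real = 1.8515*(-0.61566) = -1.1399
Imag = 1.8515*0.788 = 1.4590

-1.1399 + 1.4590i


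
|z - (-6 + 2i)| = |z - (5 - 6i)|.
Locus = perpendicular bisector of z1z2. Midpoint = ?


Equal distances means the locus is the perpendicular bisector of z1 and z2.
Midpoint = ((-6+5)/2, (2+(-6))/2) = (-0.5000, -2.0000)

Perpendicular bisector through (-0.5000, -2.0000)


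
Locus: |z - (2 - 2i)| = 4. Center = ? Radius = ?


|z - z0| = r is a circle with center z0 and radius r.
Center = (2, -2), radius = 4

Circle with center (2, -2) and radius 4


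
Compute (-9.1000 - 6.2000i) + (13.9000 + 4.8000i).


Real: -9.1 + 13.9 = 4.8
Imag: -6.2 + 4.8 = -1.4

4.8000 - 1.4000i


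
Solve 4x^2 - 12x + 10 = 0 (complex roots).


disc = (-12)^2 - 4*4*10 = 144 - 160 = -16
sqrt(|disc|) = sqrt(16) = 4.0000
Real part = 12/(2*4) = 1.5000
Imag part = 4.0000/(2*4) = 0.5000

1.5000 ± 0.5000i


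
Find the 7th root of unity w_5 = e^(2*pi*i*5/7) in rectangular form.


Angle = 360*5/7 = 257.1429°
a = cos(257.1429°) = -0.2225
b = sin(257.1429°) = -0.9749

-0.2225 - 0.9749i


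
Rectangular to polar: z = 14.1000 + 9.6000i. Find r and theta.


r = sqrt(198.81+92.16) = sqrt(290.97) = 17.0578
theta = atan2(9.6, 14.1) = 34.2490 degrees

r = 17.0578, theta = 34.2490 degrees


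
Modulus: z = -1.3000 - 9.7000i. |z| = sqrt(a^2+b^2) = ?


|z| = sqrt((-1.3)^2 + (-9.7)^2) = sqrt(1.69 + 94.09) = sqrt(95.78) = 9.7867

|z| = 9.7867


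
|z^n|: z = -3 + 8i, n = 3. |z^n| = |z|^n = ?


|z| = sqrt(9+64) = sqrt(73) = 8.5440
|z^3| = |z|^3 = (sqrt(73))^3 = 73*sqrt(73)

|z^3| = 73*sqrt(73) ≈ 623.7123


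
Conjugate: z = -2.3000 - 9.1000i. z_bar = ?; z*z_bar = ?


z_bar = -2.3000 + 9.1000i
z*z_bar = (-2.3)^2 + (-9.1)^2 = 5.29 + 82.81 = 88.1

z_bar = -2.3000 + 9.1000i, z*z_bar = 88.1


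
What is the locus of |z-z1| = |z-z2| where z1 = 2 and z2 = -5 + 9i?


Equal distances means the locus is the perpendicular bisector of z1 and z2.
Midpoint = ((2+(-5))/2, (0+9)/2) = (-1.5000, 4.5000)

Perpendicular bisector through (-1.5000, 4.5000)


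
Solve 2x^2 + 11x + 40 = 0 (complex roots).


disc = 11^2 - 4*2*40 = 121 - 320 = -199
sqrt(|disc|) = sqrt(199) = 14.1067
Real part = -11/(2*2) = -2.7500
Imag part = 14.1067/(2*2) = 3.5267

-2.7500 ± 3.5267i


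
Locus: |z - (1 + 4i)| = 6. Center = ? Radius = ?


|z - z0| = r is a circle with center z0 and radius r.
Center = (1, 4), radius = 6

Circle with center (1, 4) and radius 6
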